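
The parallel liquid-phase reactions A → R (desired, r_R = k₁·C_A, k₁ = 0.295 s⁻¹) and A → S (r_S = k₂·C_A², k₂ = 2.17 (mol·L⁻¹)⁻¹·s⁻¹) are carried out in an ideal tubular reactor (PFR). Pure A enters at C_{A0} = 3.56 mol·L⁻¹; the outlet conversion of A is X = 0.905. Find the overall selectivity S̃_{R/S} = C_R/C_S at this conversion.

0.0949

C_A = C_{A0}(1−X) = 0.3382 mol·L⁻¹.
Along a PFR/batch, dC_R/dC_A = −r_R/(r_R+r_S) = −k₁/(k₁+k₂·C_A).
Integrating from C_{A0} to C_A: C_R = (0.295/2.17)·ln[(0.295+2.17·3.56)/(0.295+2.17·0.338)] = 0.1359·ln(8.020/1.029) = 0.2792 mol·L⁻¹.
C_S = (C_{A0}−C_A)−C_R = 2.943 mol·L⁻¹; S̃_{R/S} = 0.2792/2.943 = 0.0949.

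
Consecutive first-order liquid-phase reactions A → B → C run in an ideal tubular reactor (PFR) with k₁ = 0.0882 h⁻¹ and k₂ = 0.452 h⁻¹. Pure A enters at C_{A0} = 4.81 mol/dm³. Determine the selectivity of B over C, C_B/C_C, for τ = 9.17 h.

0.231

Solving the coupled first-order balances gives C_B(τ) = [k₁/(k₂−k₁)]·C_{A0}·(e^(−k₁τ) − e^(−k₂τ)).
e^(−k₁τ) = e^(−0.0882×9.17) = e^(−0.8088) = 0.4454; e^(−k₂τ) = e^(−4.145) = 0.01585.
C_B = 0.0882×4.81/(0.452−0.0882) × (0.4454−0.01585) = 1.166×0.4295 = 0.5009 mol/dm³.
C_A = C_{A0}e^(−k₁τ) = 2.142 mol/dm³, so C_C = C_{A0}−C_A−C_B = 2.167 mol/dm³; C_B/C_C = 0.231.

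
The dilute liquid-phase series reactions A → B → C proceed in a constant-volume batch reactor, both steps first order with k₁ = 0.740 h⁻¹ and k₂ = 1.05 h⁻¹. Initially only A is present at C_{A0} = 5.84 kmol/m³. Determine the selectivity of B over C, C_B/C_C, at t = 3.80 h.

The intermediate concentration in a first-order A→B→C sequence is C_B = k₁C_{A0}(e^(−k₁t) − e^(−k₂t))/(k₂−k₁).
e^(−k₁t) = e^(−0.740×3.80) = e^(−2.812) = 0.06008; e^(−k₂t) = e^(−3.990) = 0.01850.
C_B = 0.740×5.84/(1.05−0.740) × (0.06008−0.01850) = 13.94×0.04158 = 0.5797 kmol/m³.
C_A = C_{A0}e^(−k₁t) = 0.3509 kmol/m³, so C_C = C_{A0}−C_A−C_B = 4.909 kmol/m³; C_B/C_C = 0.118.

0.118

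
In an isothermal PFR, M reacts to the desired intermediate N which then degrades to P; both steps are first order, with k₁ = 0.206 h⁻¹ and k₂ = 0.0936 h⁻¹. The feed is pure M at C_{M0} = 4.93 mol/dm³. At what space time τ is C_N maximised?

For first-order series the maximum of C_N occurs at τ_opt = ln(k₂/k₁)/(k₂−k₁).
= ln(0.0936/0.206)/(0.0936−0.206) = ln(0.4544)/-0.1124 = -0.7888/-0.1124 = 7.02 h.

7.02 h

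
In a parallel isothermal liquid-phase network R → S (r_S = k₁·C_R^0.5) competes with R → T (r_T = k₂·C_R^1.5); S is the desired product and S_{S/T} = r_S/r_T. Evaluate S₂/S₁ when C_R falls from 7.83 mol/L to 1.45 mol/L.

5.40

S_{S/T} = (k₁/k₂)·C_R⁻¹, so S₂/S₁ = (C_{R,2}/C_{R,1})⁻¹.
= 7.83/1.45 = 5.40.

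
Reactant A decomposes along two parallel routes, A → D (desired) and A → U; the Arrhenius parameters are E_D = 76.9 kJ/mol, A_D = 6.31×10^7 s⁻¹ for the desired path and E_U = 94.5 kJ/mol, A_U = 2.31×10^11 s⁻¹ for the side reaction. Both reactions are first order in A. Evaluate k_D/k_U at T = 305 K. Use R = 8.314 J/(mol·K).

0.282

k_D/k_U = (A_D/A_U)·exp[−(E_D−E_U)/(RT)] = (A_D/A_U)·exp[(E_U−E_D)/(RT)].
(E_U−E_D)/(RT) = (94.5−76.9)×10³/(8.314×305) = 17600/2536 = 6.941.
k_D/k_U = (6.31×10^7/2.31×10^11)·exp(6.941) = 2.732×10^-4 × 1033 = 0.282.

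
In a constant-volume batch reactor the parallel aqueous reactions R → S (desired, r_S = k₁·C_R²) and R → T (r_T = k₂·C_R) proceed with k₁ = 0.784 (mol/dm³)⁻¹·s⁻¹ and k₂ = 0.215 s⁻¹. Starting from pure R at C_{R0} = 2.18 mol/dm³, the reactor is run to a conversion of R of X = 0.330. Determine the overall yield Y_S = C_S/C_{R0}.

C_R = C_{R0}(1−X) = 1.461 mol/dm³.
Along a PFR/batch, dC_T/dC_R = −r_T/(r_S+r_T) = −k₂/(k₂+k₁·C_R).
Integrating from C_{R0} to C_R: C_T = (0.215/0.784)·ln[(0.215+0.784·2.18)/(0.215+0.784·1.46)] = 0.2742·ln(1.924/1.360) = 0.09513 mol/dm³.
Then C_S = (C_{R0}−C_R) − C_T = 0.7194 − 0.09513 = 0.6243 mol/dm³.
Y_S = C_S/C_{R0} = 0.6243/2.18 = 0.286.

0.286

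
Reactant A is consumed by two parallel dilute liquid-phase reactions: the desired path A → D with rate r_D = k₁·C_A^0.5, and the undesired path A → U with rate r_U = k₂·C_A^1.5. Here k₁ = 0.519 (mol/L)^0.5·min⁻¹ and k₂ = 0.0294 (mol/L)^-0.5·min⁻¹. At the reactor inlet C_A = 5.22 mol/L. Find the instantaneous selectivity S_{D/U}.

S_{D/U} = r_D/r_U = (k₁·C_A^0.5)/(k₂·C_A^1.5) = (k₁/k₂)·C_A⁻¹.
= (0.519×5.220^0.5) / (0.0294×5.220^1.5) = 1.186/0.3506 = 3.38.
The undesired path is higher order in A, so low C_A (CSTR or dilute feed) favours D.

3.38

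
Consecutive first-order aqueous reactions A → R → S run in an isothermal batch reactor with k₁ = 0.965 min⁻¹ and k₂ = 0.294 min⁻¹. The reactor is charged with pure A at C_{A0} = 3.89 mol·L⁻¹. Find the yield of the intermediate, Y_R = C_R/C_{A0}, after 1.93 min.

0.592

Solving the coupled first-order balances gives C_R(t) = [k₁/(k₂−k₁)]·C_{A0}·(e^(−k₁t) − e^(−k₂t)).
e^(−k₁t) = e^(−0.965×1.93) = e^(−1.862) = 0.1553; e^(−k₂t) = e^(−0.5674) = 0.5670.
C_R = 0.965×3.89/(0.294−0.965) × (0.1553−0.5670) = (-5.594)×(-0.4117) = 2.303 mol·L⁻¹.
Y_R = C_R/C_{A0} = 2.303/3.89 = 0.592.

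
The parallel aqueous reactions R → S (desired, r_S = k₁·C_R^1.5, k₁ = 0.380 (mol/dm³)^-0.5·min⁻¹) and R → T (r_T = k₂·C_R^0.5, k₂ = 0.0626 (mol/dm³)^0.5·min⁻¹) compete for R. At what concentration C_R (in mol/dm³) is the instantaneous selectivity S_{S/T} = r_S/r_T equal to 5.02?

S_{S/T} = (k₁/k₂)·C_R ⇒ C_R = S·k₂/k₁.
= 5.02×0.0626/0.380 = 0.827 mol/dm³.

0.827 mol/dm³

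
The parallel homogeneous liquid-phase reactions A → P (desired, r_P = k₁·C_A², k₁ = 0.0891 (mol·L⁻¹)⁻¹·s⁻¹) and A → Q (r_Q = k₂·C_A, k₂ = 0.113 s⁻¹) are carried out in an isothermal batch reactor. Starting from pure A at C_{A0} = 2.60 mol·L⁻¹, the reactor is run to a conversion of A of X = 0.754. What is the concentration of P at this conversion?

1.06 mol·L⁻¹

C_A = C_{A0}(1−X) = 0.6396 mol·L⁻¹.
Along a PFR/batch, dC_Q/dC_A = −r_Q/(r_P+r_Q) = −k₂/(k₂+k₁·C_A).
Integrating from C_{A0} to C_A: C_Q = (0.113/0.0891)·ln[(0.113+0.0891·2.60)/(0.113+0.0891·0.640)] = 1.268·ln(0.3447/0.1700) = 0.8964 mol·L⁻¹.
Then C_P = (C_{A0}−C_A) − C_Q = 1.960 − 0.8964 = 1.064 mol·L⁻¹.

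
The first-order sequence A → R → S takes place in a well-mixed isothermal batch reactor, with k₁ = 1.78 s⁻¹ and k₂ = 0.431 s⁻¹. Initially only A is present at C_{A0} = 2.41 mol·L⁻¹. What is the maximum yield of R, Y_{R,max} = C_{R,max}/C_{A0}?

0.636

At the optimum, C_{R,max}/C_{A0} = (k₁/k₂)^[k₂/(k₂−k₁)].
= (1.78/0.431)^(0.431/(0.431−1.78)) = (4.130)^(-0.3195) = 0.6356.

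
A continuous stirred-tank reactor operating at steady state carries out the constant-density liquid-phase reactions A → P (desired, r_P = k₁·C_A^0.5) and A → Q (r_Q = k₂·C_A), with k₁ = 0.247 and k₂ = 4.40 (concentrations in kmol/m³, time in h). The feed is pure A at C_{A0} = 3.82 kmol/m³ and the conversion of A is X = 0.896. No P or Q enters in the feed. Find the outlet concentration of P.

Exit C_A = C_{A0}(1−X) = 3.82×0.104 = 0.3973 kmol/m³.
Rates in a CSTR are evaluated at the outlet concentration: r_P = 0.247×0.3973^0.5 = 0.1557, r_Q = 4.40×0.3973 = 1.748.
Fraction of consumed A going to P: r_P/(r_P+r_Q) = 0.08178.
C_P = 0.08178·C_{A0}·X = 0.08178×3.82×0.896 = 0.280 kmol/m³.

0.280 kmol/m³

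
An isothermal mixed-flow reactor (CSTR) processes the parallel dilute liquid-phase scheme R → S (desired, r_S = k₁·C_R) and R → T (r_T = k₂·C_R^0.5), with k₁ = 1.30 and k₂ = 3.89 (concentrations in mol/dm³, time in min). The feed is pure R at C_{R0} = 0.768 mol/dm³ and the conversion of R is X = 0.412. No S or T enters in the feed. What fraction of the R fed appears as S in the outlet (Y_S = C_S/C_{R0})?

0.0756

Exit C_R = C_{R0}(1−X) = 0.768×0.588 = 0.4516 mol/dm³.
A CSTR operates uniformly at the exit composition, giving r_S = 0.5871 and r_T = 2.614 (each k·C_R^n at C_R = 0.4516).
Fraction of consumed R going to S: r_S/(r_S+r_T) = 0.1834.
C_S = 0.1834·C_{R0}·X = 0.1834×0.768×0.412 = 0.0580 mol/dm³; Y_S = C_S/C_{R0} = 0.0756.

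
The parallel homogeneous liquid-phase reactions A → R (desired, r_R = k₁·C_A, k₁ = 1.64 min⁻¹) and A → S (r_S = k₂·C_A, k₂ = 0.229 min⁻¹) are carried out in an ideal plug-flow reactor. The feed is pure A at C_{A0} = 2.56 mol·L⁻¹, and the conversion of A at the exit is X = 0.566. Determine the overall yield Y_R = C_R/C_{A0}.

0.497

C_A = C_{A0}(1−X) = 1.111 mol·L⁻¹.
Both paths are first order in A, so the instantaneous fraction to R is constant: dC_R/d(−C_A) = k₁/(k₁+k₂) = 0.8775.
C_R = 0.8775·(C_{A0}−C_A) = 0.8775×1.449 = 1.27 mol·L⁻¹.
Y_R = C_R/C_{A0} = 1.271/2.56 = 0.497.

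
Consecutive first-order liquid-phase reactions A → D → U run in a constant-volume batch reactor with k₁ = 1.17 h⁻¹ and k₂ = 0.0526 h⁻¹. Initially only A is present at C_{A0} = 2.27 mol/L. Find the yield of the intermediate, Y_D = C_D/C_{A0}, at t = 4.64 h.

Solving the coupled first-order balances gives C_D(t) = [k₁/(k₂−k₁)]·C_{A0}·(e^(−k₁t) − e^(−k₂t)).
e^(−k₁t) = e^(−1.17×4.64) = e^(−5.429) = 0.004388; e^(−k₂t) = e^(−0.2441) = 0.7834.
C_D = 1.17×2.27/(0.0526−1.17) × (0.004388−0.7834) = (-2.377)×(-0.7790) = 1.852 mol/L.
Y_D = C_D/C_{A0} = 1.852/2.27 = 0.816.

0.816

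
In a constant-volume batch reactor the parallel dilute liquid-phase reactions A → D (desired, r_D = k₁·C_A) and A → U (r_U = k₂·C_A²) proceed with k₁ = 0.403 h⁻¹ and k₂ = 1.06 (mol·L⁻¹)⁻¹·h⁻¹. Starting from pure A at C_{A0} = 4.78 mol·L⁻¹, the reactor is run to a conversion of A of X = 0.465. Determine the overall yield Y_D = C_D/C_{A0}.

0.0448

C_A = C_{A0}(1−X) = 2.557 mol·L⁻¹.
Along a PFR/batch, dC_D/dC_A = −r_D/(r_D+r_U) = −k₁/(k₁+k₂·C_A).
Integrating from C_{A0} to C_A: C_D = (0.403/1.06)·ln[(0.403+1.06·4.78)/(0.403+1.06·2.56)] = 0.3802·ln(5.470/3.114) = 0.2142 mol·L⁻¹.
Y_D = C_D/C_{A0} = 0.2142/4.78 = 0.0448.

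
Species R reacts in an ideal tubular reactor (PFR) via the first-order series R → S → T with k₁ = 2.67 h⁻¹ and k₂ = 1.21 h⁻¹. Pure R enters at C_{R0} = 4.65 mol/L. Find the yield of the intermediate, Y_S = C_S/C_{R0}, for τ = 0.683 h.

Solving the coupled first-order balances gives C_S(τ) = [k₁/(k₂−k₁)]·C_{R0}·(e^(−k₁τ) − e^(−k₂τ)).
e^(−k₁τ) = e^(−2.67×0.683) = e^(−1.824) = 0.1614; e^(−k₂τ) = e^(−0.8264) = 0.4376.
C_S = 2.67×4.65/(1.21−2.67) × (0.1614−0.4376) = (-8.504)×(-0.2762) = 2.348 mol/L.
Y_S = C_S/C_{R0} = 2.348/4.65 = 0.505.

0.505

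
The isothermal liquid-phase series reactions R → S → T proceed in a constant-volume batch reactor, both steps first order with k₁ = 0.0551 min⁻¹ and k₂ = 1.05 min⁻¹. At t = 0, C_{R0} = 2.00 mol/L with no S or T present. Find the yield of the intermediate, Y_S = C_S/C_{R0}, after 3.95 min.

0.0437

The intermediate concentration in a first-order A→B→C sequence is C_S = k₁C_{R0}(e^(−k₁t) − e^(−k₂t))/(k₂−k₁).
e^(−k₁t) = e^(−0.0551×3.95) = e^(−0.2176) = 0.8044; e^(−k₂t) = e^(−4.147) = 0.01580.
C_S = 0.0551×2.00/(1.05−0.0551) × (0.8044−0.01580) = 0.1108×0.7886 = 0.08735 mol/L.
Y_S = C_S/C_{R0} = 0.08735/2.00 = 0.0437.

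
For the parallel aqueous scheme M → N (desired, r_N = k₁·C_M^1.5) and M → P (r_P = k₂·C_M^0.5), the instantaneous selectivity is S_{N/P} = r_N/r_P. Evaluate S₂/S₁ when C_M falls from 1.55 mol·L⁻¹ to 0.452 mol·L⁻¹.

S_{N/P} = (k₁/k₂)·C_M, so S₂/S₁ = (C_{M,2}/C_{M,1}).
= 0.452/1.55 = 0.292.
Selectivity toward N falls as C_M falls — high-concentration operation is favoured.

0.292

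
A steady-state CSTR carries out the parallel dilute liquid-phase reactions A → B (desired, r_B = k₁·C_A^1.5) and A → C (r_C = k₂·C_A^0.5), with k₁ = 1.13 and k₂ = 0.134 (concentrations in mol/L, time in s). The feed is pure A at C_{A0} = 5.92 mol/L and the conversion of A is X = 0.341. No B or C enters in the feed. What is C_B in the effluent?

Exit C_A = C_{A0}(1−X) = 5.92×0.659 = 3.901 mol/L.
In a CSTR the entire volume is at exit conditions, so r_B = 1.13×3.901^1.5 = 8.707 and r_C = 0.134×3.901^0.5 = 0.2647.
Fraction of consumed A going to B: r_B/(r_B+r_C) = 0.9705.
C_B = 0.9705·C_{A0}·X = 0.9705×5.92×0.341 = 1.96 mol/L.

1.96 mol/L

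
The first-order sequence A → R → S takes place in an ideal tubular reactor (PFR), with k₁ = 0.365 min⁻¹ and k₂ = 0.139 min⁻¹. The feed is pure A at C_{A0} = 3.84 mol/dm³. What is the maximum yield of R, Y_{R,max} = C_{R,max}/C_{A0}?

At the optimum, C_{R,max}/C_{A0} = (k₁/k₂)^[k₂/(k₂−k₁)].
= (0.365/0.139)^(0.139/(0.139−0.365)) = (2.626)^(-0.6150) = 0.5522.

0.552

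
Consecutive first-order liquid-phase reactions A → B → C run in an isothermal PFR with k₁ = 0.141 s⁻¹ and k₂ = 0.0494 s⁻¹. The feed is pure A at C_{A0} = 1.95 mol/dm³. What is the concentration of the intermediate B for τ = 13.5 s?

Solving the coupled first-order balances gives C_B(τ) = [k₁/(k₂−k₁)]·C_{A0}·(e^(−k₁τ) − e^(−k₂τ)).
e^(−k₁τ) = e^(−0.141×13.5) = e^(−1.903) = 0.1490; e^(−k₂τ) = e^(−0.6669) = 0.5133.
C_B = 0.141×1.95/(0.0494−0.141) × (0.1490−0.5133) = (-3.002)×(-0.3643) = 1.093 mol/dm³.

1.09 mol/dm³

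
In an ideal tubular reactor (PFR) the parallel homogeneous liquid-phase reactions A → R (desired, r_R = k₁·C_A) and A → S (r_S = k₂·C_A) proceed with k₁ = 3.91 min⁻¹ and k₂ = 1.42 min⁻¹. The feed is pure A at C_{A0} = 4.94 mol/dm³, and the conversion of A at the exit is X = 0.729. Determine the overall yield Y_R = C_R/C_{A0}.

0.535

C_A = C_{A0}(1−X) = 1.339 mol/dm³.
Both paths are first order in A, so the instantaneous fraction to R is constant: dC_R/d(−C_A) = k₁/(k₁+k₂) = 0.7336.
C_R = 0.7336·(C_{A0}−C_A) = 0.7336×3.601 = 2.64 mol/dm³.
Y_R = C_R/C_{A0} = 2.642/4.94 = 0.535.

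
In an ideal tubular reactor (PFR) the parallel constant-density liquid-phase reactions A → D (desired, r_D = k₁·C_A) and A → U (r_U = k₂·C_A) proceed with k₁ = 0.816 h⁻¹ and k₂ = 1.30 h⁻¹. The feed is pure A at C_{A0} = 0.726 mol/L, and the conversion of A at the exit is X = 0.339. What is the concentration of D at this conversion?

0.0949 mol/L

C_A = C_{A0}(1−X) = 0.4799 mol/L.
Both paths are first order in A, so the instantaneous fraction to D is constant: dC_D/d(−C_A) = k₁/(k₁+k₂) = 0.3856.
C_D = 0.3856·(C_{A0}−C_A) = 0.3856×0.2461 = 0.0949 mol/L.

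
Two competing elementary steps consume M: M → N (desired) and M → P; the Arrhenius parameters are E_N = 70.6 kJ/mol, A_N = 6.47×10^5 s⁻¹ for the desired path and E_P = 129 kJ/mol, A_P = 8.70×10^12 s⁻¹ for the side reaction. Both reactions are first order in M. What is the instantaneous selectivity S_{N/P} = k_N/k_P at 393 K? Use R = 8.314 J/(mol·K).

4.30

k_N/k_P = (A_N/A_P)·exp[−(E_N−E_P)/(RT)] = (A_N/A_P)·exp[(E_P−E_N)/(RT)].
(E_P−E_N)/(RT) = (129−70.6)×10³/(8.314×393) = 58400/3267 = 17.87.
k_N/k_P = (6.47×10^5/8.70×10^12)·exp(17.87) = 7.437×10^-8 × 5.786×10^7 = 4.30.
Since E_N < E_P, lowering the temperature improves selectivity toward N.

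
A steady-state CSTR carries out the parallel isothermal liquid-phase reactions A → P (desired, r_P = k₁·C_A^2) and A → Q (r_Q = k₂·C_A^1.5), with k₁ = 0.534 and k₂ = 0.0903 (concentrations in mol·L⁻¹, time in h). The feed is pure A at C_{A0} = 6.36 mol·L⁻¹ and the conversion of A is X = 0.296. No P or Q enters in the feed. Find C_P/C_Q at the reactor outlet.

12.5

Exit C_A = C_{A0}(1−X) = 6.36×0.704 = 4.477 mol·L⁻¹.
Rates in a CSTR are evaluated at the outlet concentration: r_P = 0.534×4.477^2 = 10.71, r_Q = 0.0903×4.477^1.5 = 0.8555.
Overall selectivity = C_P/C_Q = r_Pτ/(r_Qτ) = r_P/r_Q = 12.5.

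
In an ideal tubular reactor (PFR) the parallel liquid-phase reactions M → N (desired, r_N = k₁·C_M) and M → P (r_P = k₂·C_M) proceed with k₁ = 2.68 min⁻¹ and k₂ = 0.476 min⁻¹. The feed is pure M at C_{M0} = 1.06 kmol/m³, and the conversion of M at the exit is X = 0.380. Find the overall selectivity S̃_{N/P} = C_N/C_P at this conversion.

5.63

C_M = C_{M0}(1−X) = 0.6572 kmol/m³.
Both paths are first order in M, so the instantaneous fraction to N is constant: dC_N/d(−C_M) = k₁/(k₁+k₂) = 0.8492.
C_N = 0.8492·(C_{M0}−C_M) = 0.8492×0.4028 = 0.342 kmol/m³.
C_P = (C_{M0}−C_M)−C_N = 0.06075 kmol/m³; S̃_{N/P} = 0.3420/0.06075 = 5.63.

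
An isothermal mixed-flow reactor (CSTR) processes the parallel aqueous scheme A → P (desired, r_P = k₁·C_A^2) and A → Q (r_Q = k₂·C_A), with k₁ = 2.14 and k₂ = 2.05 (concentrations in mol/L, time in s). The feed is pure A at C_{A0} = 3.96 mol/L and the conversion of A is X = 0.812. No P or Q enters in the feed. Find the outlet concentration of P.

1.41 mol/L

Exit C_A = C_{A0}(1−X) = 3.96×0.188 = 0.7445 mol/L.
Rates in a CSTR are evaluated at the outlet concentration: r_P = 2.14×0.7445^2 = 1.186, r_Q = 2.05×0.7445 = 1.526.
Fraction of consumed A going to P: r_P/(r_P+r_Q) = 0.4373.
C_P = 0.4373·C_{A0}·X = 0.4373×3.96×0.812 = 1.41 mol/L.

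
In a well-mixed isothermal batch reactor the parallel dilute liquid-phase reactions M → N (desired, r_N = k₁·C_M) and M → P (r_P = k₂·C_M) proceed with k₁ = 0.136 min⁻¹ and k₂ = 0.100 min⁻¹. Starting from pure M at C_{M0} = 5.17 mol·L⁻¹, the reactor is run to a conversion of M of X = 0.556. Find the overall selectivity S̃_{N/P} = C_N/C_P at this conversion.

C_M = C_{M0}(1−X) = 2.295 mol·L⁻¹.
Both paths are first order in M, so the instantaneous fraction to N is constant: dC_N/d(−C_M) = k₁/(k₁+k₂) = 0.5763.
C_N = 0.5763·(C_{M0}−C_M) = 0.5763×2.875 = 1.66 mol·L⁻¹.
C_P = (C_{M0}−C_M)−C_N = 1.218 mol·L⁻¹; S̃_{N/P} = 1.657/1.218 = 1.36.

1.36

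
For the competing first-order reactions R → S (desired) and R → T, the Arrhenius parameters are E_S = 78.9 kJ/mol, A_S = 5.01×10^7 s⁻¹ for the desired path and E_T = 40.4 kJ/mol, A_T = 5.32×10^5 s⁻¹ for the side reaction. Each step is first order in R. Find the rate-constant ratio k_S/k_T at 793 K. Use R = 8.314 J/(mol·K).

Since both paths have the same order in R, the concentration cancels and S_{S/T} = k_S/k_T = (A_S/A_T)·exp[(E_T−E_S)/(RT)].
(E_T−E_S)/(RT) = (40.4−78.9)×10³/(8.314×793) = -38500/6593 = -5.840.
k_S/k_T = (5.01×10^7/5.32×10^5)·exp(-5.840) = 94.17 × 0.002910 = 0.274.
Since E_S > E_T, raising the temperature improves selectivity toward S.

0.274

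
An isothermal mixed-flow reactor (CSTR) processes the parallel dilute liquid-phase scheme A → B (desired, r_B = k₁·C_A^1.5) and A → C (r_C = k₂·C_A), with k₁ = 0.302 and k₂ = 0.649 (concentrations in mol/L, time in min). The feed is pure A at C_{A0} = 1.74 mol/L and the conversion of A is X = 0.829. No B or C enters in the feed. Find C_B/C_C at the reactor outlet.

0.254

Exit C_A = C_{A0}(1−X) = 1.74×0.171 = 0.2975 mol/L.
A CSTR operates uniformly at the exit composition, giving r_B = 0.04901 and r_C = 0.1931 (each k·C_A^n at C_A = 0.2975).
Overall selectivity = C_B/C_C = r_Bτ/(r_Cτ) = r_B/r_C = 0.254.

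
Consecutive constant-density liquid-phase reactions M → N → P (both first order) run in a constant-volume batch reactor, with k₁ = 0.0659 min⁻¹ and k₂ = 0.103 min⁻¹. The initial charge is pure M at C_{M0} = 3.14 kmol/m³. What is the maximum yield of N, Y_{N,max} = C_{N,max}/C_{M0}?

0.289

At the optimum, C_{N,max}/C_{M0} = (k₁/k₂)^[k₂/(k₂−k₁)].
= (0.0659/0.103)^(0.103/(0.103−0.0659)) = (0.6398)^(2.776) = 0.2894.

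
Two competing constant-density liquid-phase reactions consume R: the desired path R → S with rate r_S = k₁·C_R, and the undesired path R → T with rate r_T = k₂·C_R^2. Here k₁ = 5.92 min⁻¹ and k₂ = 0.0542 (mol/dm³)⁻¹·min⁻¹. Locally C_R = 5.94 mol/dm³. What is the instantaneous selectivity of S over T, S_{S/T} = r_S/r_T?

18.4

S_{S/T} = r_S/r_T = (k₁·C_R)/(k₂·C_R^2) = (k₁/k₂)·C_R⁻¹.
= (5.92×5.940) / (0.0542×5.940^2) = 35.16/1.912 = 18.4.
The undesired path is higher order in R, so low C_R (CSTR or dilute feed) favours S.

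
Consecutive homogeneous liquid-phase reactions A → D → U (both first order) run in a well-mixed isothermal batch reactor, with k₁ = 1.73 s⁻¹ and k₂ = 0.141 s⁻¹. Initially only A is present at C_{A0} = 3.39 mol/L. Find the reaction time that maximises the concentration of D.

The intermediate peaks when r₁ = r₂, i.e. k₁e^(−k₁t) = k₂e^(−k₂t), giving t_opt = ln(k₂/k₁)/(k₂−k₁).
= ln(0.141/1.73)/(0.141−1.73) = ln(0.08150)/-1.589 = -2.507/-1.589 = 1.58 s.

1.58 s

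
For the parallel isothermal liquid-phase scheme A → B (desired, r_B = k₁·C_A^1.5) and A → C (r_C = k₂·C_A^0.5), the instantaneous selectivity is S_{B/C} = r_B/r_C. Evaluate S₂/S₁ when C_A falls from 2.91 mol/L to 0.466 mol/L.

S_{B/C} = (k₁/k₂)·C_A, so S₂/S₁ = (C_{A,2}/C_{A,1}).
= 0.466/2.91 = 0.160.

0.160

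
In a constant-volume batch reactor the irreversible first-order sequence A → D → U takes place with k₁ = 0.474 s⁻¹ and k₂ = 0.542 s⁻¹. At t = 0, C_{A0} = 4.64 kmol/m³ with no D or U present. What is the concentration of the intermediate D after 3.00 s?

1.44 kmol/m³

For first-order series with pure A initially, C_D(t) = k₁C_{A0}/(k₂−k₁)·(e^(−k₁t) − e^(−k₂t)).
e^(−k₁t) = e^(−0.474×3.00) = e^(−1.422) = 0.2412; e^(−k₂t) = e^(−1.626) = 0.1967.
C_D = 0.474×4.64/(0.542−0.474) × (0.2412−0.1967) = 32.34×0.04452 = 1.440 kmol/m³.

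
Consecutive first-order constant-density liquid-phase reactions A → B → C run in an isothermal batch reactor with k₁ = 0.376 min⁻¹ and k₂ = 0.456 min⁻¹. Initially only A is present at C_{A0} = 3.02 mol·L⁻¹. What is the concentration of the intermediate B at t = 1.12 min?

0.798 mol·L⁻¹

Solving the coupled first-order balances gives C_B(t) = [k₁/(k₂−k₁)]·C_{A0}·(e^(−k₁t) − e^(−k₂t)).
e^(−k₁t) = e^(−0.376×1.12) = e^(−0.4211) = 0.6563; e^(−k₂t) = e^(−0.5107) = 0.6001.
C_B = 0.376×3.02/(0.456−0.376) × (0.6563−0.6001) = 14.19×0.05625 = 0.7984 mol·L⁻¹.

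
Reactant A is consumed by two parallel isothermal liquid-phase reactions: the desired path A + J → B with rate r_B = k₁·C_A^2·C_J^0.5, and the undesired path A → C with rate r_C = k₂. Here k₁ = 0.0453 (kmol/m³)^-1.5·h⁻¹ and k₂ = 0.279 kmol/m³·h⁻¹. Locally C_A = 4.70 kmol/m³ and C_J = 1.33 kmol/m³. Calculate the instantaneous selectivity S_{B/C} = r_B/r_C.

S_{B/C} = r_B/r_C = (k₁·C_A^2·C_J^0.5)/(k₂) = (k₁/k₂)·C_A^2·C_J^0.5.
= (0.0453×4.700^2×1.330^0.5) / (0.279) = 1.154/0.2790 = 4.14.
Since the desired path is higher order in A, keeping C_A high (PFR or concentrated feed) favours B.

4.14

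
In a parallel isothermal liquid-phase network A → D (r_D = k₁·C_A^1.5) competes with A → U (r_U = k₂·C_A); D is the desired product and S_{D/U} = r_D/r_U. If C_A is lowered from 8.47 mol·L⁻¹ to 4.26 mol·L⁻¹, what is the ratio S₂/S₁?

S_{D/U} = (k₁/k₂)·C_A^0.5, so S₂/S₁ = (C_{A,2}/C_{A,1})^0.5.
= (4.26/8.47)^0.5 = (0.5030)^0.5 = 0.709.
Selectivity toward D falls as C_A falls — high-concentration operation is favoured.

0.709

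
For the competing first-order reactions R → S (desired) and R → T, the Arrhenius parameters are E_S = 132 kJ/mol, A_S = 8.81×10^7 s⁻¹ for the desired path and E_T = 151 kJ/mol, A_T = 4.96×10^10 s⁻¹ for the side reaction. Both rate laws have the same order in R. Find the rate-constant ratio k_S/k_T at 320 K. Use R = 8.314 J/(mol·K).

2.24

k_S/k_T = (A_S/A_T)·exp[−(E_S−E_T)/(RT)] = (A_S/A_T)·exp[(E_T−E_S)/(RT)].
(E_T−E_S)/(RT) = (151−132)×10³/(8.314×320) = 19000/2660 = 7.142.
k_S/k_T = (8.81×10^7/4.96×10^10)·exp(7.142) = 0.001776 × 1263 = 2.24.
Since E_S < E_T, lowering the temperature improves selectivity toward S.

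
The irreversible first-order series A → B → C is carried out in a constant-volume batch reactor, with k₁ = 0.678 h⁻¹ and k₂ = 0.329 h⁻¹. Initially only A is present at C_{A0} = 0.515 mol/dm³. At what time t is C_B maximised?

2.07 h

For first-order series the maximum of C_B occurs at t_opt = ln(k₂/k₁)/(k₂−k₁).
= ln(0.329/0.678)/(0.329−0.678) = ln(0.4853)/-0.3490 = -0.7231/-0.3490 = 2.07 h.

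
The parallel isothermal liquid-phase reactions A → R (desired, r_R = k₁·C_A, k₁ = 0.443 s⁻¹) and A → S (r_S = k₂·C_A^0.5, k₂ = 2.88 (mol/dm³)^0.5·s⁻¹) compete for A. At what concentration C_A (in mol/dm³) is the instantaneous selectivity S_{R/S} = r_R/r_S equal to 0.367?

S_{R/S} = (k₁/k₂)·C_A^0.5 ⇒ C_A = (S·k₂/k₁)^(2).
= (0.367×2.88/0.443)^(2) = (2.386)^(2) = 5.69 mol/dm³.

5.69 mol/dm³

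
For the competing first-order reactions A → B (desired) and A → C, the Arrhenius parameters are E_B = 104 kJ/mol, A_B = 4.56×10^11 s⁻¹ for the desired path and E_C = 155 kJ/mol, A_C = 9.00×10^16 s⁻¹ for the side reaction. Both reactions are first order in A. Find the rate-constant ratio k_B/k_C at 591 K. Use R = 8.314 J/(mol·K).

0.163

With equal orders, S_{B/C} = k_B/k_C = (A_B/A_C)·exp[(E_C−E_B)/(RT)].
(E_C−E_B)/(RT) = (155−104)×10³/(8.314×591) = 51000/4914 = 10.38.
k_B/k_C = (4.56×10^11/9.00×10^16)·exp(10.38) = 5.067×10^-6 × 32190 = 0.163.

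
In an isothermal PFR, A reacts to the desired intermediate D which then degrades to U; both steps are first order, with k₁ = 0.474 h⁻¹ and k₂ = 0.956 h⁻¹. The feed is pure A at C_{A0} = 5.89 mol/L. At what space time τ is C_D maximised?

The intermediate peaks when r₁ = r₂, i.e. k₁e^(−k₁τ) = k₂e^(−k₂τ), giving τ_opt = ln(k₂/k₁)/(k₂−k₁).
= ln(0.956/0.474)/(0.956−0.474) = ln(2.017)/0.4820 = 0.7016/0.4820 = 1.46 h.

1.46 h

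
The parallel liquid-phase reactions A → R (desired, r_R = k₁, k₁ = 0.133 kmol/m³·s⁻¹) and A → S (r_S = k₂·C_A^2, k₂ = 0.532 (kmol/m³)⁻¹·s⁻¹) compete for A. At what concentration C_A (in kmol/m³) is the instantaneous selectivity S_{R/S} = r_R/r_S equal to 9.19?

S_{R/S} = (k₁/k₂)·C_A^-2 ⇒ C_A = (S·k₂/k₁)^(-0.5).
= (9.19×0.532/0.133)^(-0.5) = (36.76)^(-0.5) = 0.165 kmol/m³.

0.165 kmol/m³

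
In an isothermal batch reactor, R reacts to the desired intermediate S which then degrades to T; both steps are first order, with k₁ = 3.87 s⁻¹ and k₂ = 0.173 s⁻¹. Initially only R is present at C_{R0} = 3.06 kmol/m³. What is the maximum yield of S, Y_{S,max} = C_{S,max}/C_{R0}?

At the optimum, C_{S,max}/C_{R0} = (k₁/k₂)^[k₂/(k₂−k₁)].
= (3.87/0.173)^(0.173/(0.173−3.87)) = (22.37)^(-0.04679) = 0.8647.

0.865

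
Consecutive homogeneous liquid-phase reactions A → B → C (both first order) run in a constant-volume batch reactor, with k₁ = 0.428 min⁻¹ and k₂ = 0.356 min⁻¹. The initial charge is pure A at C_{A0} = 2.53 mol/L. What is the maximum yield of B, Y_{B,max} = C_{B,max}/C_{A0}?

For a first-order series the maximum intermediate yield is C_{B,max}/C_{A0} = (k₁/k₂)^[k₂/(k₂−k₁)].
= (0.428/0.356)^(0.356/(0.356−0.428)) = (1.202)^(-4.944) = 0.4022.

0.402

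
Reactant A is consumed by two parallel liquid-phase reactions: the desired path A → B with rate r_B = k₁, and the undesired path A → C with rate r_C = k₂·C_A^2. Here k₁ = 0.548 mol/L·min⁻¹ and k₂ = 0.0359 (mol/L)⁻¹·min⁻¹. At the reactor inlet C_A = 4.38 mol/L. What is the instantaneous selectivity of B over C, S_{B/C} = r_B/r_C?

S_{B/C} = r_B/r_C = (k₁)/(k₂·C_A^2) = (k₁/k₂)·C_A^-2.
= (0.548) / (0.0359×4.380^2) = 0.5480/0.6887 = 0.796.

0.796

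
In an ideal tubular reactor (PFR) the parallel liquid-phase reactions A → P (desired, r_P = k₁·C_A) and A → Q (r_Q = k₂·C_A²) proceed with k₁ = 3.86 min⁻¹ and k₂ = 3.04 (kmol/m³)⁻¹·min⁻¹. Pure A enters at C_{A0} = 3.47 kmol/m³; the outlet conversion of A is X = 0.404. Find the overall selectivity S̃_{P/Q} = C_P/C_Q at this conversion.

C_A = C_{A0}(1−X) = 2.068 kmol/m³.
Along a PFR/batch, dC_P/dC_A = −r_P/(r_P+r_Q) = −k₁/(k₁+k₂·C_A).
Integrating from C_{A0} to C_A: C_P = (3.86/3.04)·ln[(3.86+3.04·3.47)/(3.86+3.04·2.07)] = 1.270·ln(14.41/10.15) = 0.4452 kmol/m³.
C_Q = (C_{A0}−C_A)−C_P = 0.9566 kmol/m³; S̃_{P/Q} = 0.4452/0.9566 = 0.465.

0.465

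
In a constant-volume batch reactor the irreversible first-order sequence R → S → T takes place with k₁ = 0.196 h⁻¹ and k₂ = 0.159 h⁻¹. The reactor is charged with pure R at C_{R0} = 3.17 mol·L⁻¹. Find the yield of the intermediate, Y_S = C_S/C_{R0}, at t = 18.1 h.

0.145

Solving the coupled first-order balances gives C_S(t) = [k₁/(k₂−k₁)]·C_{R0}·(e^(−k₁t) − e^(−k₂t)).
e^(−k₁t) = e^(−0.196×18.1) = e^(−3.548) = 0.02879; e^(−k₂t) = e^(−2.878) = 0.05625.
C_S = 0.196×3.17/(0.159−0.196) × (0.02879−0.05625) = (-16.79)×(-0.02746) = 0.4611 mol·L⁻¹.
Y_S = C_S/C_{R0} = 0.4611/3.17 = 0.145.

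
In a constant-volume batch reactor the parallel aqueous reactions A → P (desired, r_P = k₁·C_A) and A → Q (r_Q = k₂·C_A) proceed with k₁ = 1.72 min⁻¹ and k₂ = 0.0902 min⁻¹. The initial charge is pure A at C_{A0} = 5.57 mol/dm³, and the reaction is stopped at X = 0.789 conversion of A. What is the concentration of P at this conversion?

4.18 mol/dm³

C_A = C_{A0}(1−X) = 1.175 mol/dm³.
Both paths are first order in A, so the instantaneous fraction to P is constant: dC_P/d(−C_A) = k₁/(k₁+k₂) = 0.9502.
C_P = 0.9502·(C_{A0}−C_A) = 0.9502×4.395 = 4.18 mol/dm³.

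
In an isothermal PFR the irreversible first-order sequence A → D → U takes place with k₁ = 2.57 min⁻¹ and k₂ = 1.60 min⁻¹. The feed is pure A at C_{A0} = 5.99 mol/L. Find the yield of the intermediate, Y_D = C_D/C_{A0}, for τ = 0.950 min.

0.349

For first-order series with pure A initially, C_D(τ) = k₁C_{A0}/(k₂−k₁)·(e^(−k₁τ) − e^(−k₂τ)).
e^(−k₁τ) = e^(−2.57×0.950) = e^(−2.441) = 0.08703; e^(−k₂τ) = e^(−1.520) = 0.2187.
C_D = 2.57×5.99/(1.60−2.57) × (0.08703−0.2187) = (-15.87)×(-0.1317) = 2.090 mol/L.
Y_D = C_D/C_{A0} = 2.090/5.99 = 0.349.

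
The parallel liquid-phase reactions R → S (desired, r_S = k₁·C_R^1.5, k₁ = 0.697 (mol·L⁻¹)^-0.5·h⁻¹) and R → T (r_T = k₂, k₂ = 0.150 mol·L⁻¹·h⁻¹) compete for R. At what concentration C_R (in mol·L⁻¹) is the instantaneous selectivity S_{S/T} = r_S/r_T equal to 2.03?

S_{S/T} = (k₁/k₂)·C_R^1.5 ⇒ C_R = (S·k₂/k₁)^(1/1.5).
= (2.03×0.150/0.697)^(0.6667) = (0.4369)^(0.6667) = 0.576 mol·L⁻¹.

0.576 mol·L⁻¹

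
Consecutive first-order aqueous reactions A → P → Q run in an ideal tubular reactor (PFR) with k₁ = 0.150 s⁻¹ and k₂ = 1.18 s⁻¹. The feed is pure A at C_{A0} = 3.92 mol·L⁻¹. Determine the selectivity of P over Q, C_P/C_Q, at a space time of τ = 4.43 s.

The intermediate concentration in a first-order A→B→C sequence is C_P = k₁C_{A0}(e^(−k₁τ) − e^(−k₂τ))/(k₂−k₁).
e^(−k₁τ) = e^(−0.150×4.43) = e^(−0.6645) = 0.5145; e^(−k₂τ) = e^(−5.227) = 0.005367.
C_P = 0.150×3.92/(1.18−0.150) × (0.5145−0.005367) = 0.5709×0.5092 = 0.2907 mol·L⁻¹.
C_A = C_{A0}e^(−k₁τ) = 2.017 mol·L⁻¹, so C_Q = C_{A0}−C_A−C_P = 1.612 mol·L⁻¹; C_P/C_Q = 0.180.

0.180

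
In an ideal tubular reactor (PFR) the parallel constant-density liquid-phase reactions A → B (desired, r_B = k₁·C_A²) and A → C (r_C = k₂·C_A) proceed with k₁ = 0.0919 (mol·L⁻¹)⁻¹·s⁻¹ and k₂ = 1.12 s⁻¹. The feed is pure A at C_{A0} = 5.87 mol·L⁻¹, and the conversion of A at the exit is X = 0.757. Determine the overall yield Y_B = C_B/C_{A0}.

C_A = C_{A0}(1−X) = 1.426 mol·L⁻¹.
Along a PFR/batch, dC_C/dC_A = −r_C/(r_B+r_C) = −k₂/(k₂+k₁·C_A).
Integrating from C_{A0} to C_A: C_C = (1.12/0.0919)·ln[(1.12+0.0919·5.87)/(1.12+0.0919·1.43)] = 12.19·ln(1.659/1.251) = 3.443 mol·L⁻¹.
Then C_B = (C_{A0}−C_A) − C_C = 4.444 − 3.443 = 1.001 mol·L⁻¹.
Y_B = C_B/C_{A0} = 1.001/5.87 = 0.171.

0.171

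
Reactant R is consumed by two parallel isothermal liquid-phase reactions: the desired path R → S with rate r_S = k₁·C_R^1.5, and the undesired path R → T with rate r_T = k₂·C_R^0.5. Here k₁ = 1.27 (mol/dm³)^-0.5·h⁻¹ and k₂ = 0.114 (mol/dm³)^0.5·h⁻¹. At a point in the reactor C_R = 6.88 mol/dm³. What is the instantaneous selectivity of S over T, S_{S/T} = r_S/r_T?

S_{S/T} = r_S/r_T = (k₁·C_R^1.5)/(k₂·C_R^0.5) = (k₁/k₂)·C_R.
= (1.27×6.880^1.5) / (0.114×6.880^0.5) = 22.92/0.2990 = 76.6.

76.6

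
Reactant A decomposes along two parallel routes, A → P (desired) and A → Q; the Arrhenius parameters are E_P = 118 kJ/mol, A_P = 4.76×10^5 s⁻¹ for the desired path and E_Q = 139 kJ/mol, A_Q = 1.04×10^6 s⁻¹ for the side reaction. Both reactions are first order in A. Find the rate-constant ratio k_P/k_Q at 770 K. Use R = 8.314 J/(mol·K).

12.2

With equal orders, S_{P/Q} = k_P/k_Q = (A_P/A_Q)·exp[(E_Q−E_P)/(RT)].
(E_Q−E_P)/(RT) = (139−118)×10³/(8.314×770) = 21000/6402 = 3.280.
k_P/k_Q = (4.76×10^5/1.04×10^6)·exp(3.280) = 0.4577 × 26.58 = 12.2.
Since E_P < E_Q, lowering the temperature improves selectivity toward P.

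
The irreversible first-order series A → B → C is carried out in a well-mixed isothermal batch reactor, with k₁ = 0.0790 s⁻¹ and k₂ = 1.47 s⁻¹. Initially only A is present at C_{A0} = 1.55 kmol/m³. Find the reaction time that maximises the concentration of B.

For first-order series the maximum of C_B occurs at t_opt = ln(k₂/k₁)/(k₂−k₁).
= ln(1.47/0.0790)/(1.47−0.0790) = ln(18.61)/1.391 = 2.924/1.391 = 2.10 s.

2.10 s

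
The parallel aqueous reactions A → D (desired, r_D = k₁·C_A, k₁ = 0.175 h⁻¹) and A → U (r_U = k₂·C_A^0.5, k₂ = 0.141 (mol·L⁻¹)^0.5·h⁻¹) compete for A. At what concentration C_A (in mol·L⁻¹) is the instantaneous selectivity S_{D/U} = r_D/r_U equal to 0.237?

S_{D/U} = (k₁/k₂)·C_A^0.5 ⇒ C_A = (S·k₂/k₁)^(2).
= (0.237×0.141/0.175)^(2) = (0.1910)^(2) = 0.0365 mol·L⁻¹.

0.0365 mol·L⁻¹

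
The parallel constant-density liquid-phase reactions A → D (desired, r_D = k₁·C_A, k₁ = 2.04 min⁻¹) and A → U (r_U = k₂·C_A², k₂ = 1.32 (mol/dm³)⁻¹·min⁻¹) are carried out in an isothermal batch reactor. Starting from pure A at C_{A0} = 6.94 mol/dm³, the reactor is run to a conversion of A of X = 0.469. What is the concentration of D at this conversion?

0.748 mol/dm³

C_A = C_{A0}(1−X) = 3.685 mol/dm³.
Along a PFR/batch, dC_D/dC_A = −r_D/(r_D+r_U) = −k₁/(k₁+k₂·C_A).
Integrating from C_{A0} to C_A: C_D = (2.04/1.32)·ln[(2.04+1.32·6.94)/(2.04+1.32·3.69)] = 1.545·ln(11.20/6.904) = 0.7477 mol/dm³.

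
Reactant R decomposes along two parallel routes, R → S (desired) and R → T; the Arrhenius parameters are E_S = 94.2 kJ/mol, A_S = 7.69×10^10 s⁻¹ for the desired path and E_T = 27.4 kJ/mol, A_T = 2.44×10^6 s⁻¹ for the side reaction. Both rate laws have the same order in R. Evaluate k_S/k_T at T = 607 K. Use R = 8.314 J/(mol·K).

k_S/k_T = (A_S/A_T)·exp[−(E_S−E_T)/(RT)] = (A_S/A_T)·exp[(E_T−E_S)/(RT)].
(E_T−E_S)/(RT) = (27.4−94.2)×10³/(8.314×607) = -66800/5047 = -13.24.
k_S/k_T = (7.69×10^10/2.44×10^6)·exp(-13.24) = 31516 × 1.784×10^-6 = 0.0562.
Since E_S > E_T, raising the temperature improves selectivity toward S.

0.0562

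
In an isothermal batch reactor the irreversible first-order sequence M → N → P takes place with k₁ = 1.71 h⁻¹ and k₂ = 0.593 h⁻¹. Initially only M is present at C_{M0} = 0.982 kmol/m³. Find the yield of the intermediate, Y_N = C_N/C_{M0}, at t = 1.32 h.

For first-order series with pure M initially, C_N(t) = k₁C_{M0}/(k₂−k₁)·(e^(−k₁t) − e^(−k₂t)).
e^(−k₁t) = e^(−1.71×1.32) = e^(−2.257) = 0.1046; e^(−k₂t) = e^(−0.7828) = 0.4571.
C_N = 1.71×0.982/(0.593−1.71) × (0.1046−0.4571) = (-1.503)×(-0.3525) = 0.5299 kmol/m³.
Y_N = C_N/C_{M0} = 0.5299/0.982 = 0.540.

0.540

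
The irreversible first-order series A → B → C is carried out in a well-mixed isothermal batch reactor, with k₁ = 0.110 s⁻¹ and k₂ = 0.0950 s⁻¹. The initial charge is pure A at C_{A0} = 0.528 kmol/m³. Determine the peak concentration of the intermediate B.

0.209 kmol/m³

Evaluating C_B at t_opt = ln(k₂/k₁)/(k₂−k₁) gives C_{B,max}/C_{A0} = (k₁/k₂)^[k₂/(k₂−k₁)].
= (0.110/0.0950)^(0.0950/(0.0950−0.110)) = (1.158)^(-6.333) = 0.3952.
C_{B,max} = 0.3952×0.528 = 0.209 kmol/m³.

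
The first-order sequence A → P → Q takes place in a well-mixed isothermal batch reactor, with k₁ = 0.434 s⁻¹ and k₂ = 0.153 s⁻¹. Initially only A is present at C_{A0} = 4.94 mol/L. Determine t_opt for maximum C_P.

Setting dC_P/dt = 0 gives t_opt = ln(k₂/k₁)/(k₂−k₁).
= ln(0.153/0.434)/(0.153−0.434) = ln(0.3525)/-0.2810 = -1.043/-0.2810 = 3.71 s.

3.71 s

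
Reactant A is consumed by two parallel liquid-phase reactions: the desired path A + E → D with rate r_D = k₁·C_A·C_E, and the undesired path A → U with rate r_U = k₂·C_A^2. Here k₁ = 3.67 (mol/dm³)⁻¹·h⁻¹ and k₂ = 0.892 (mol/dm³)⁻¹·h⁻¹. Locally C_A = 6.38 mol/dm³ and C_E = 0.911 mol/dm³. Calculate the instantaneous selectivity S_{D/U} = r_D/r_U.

0.587

S_{D/U} = r_D/r_U = (k₁·C_A·C_E)/(k₂·C_A^2) = (k₁/k₂)·C_A⁻¹·C_E.
= (3.67×6.380×0.9110) / (0.892×6.380^2) = 21.33/36.31 = 0.587.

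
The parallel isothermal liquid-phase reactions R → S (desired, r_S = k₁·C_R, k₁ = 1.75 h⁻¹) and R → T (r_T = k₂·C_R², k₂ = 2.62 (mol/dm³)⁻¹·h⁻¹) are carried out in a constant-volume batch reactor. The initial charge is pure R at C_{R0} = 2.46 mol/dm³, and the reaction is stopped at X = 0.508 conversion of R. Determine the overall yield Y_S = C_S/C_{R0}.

C_R = C_{R0}(1−X) = 1.210 mol/dm³.
Along a PFR/batch, dC_S/dC_R = −r_S/(r_S+r_T) = −k₁/(k₁+k₂·C_R).
Integrating from C_{R0} to C_R: C_S = (1.75/2.62)·ln[(1.75+2.62·2.46)/(1.75+2.62·1.21)] = 0.6679·ln(8.195/4.921) = 0.3407 mol/dm³.
Y_S = C_S/C_{R0} = 0.3407/2.46 = 0.138.

0.138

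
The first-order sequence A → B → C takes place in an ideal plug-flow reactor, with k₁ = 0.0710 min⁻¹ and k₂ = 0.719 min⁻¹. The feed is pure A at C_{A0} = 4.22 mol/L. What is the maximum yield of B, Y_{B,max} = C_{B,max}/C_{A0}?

For a first-order series the maximum intermediate yield is C_{B,max}/C_{A0} = (k₁/k₂)^[k₂/(k₂−k₁)].
= (0.0710/0.719)^(0.719/(0.719−0.0710)) = (0.09875)^(1.110) = 0.07662.

0.0766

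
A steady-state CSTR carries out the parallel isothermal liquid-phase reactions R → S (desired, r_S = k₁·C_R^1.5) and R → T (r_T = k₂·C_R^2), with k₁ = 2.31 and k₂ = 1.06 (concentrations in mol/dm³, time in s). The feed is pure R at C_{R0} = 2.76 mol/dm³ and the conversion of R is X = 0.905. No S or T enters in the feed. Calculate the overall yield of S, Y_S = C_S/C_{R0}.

0.733

Exit C_R = C_{R0}(1−X) = 2.76×0.0950 = 0.2622 mol/dm³.
Rates in a CSTR are evaluated at the outlet concentration: r_S = 2.31×0.2622^1.5 = 0.3101, r_T = 1.06×0.2622^2 = 0.07287.
Fraction of consumed R going to S: r_S/(r_S+r_T) = 0.8097.
C_S = 0.8097·C_{R0}·X = 0.8097×2.76×0.905 = 2.02 mol/dm³; Y_S = C_S/C_{R0} = 0.733.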